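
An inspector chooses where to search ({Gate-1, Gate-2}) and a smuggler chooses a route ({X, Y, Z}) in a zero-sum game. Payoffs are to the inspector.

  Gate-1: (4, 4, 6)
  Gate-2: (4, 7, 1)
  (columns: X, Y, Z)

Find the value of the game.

Row minima: Gate-1 → 4, Gate-2 → 1; maximin = 4.
Column maxima: X → 4, Y → 7, Z → 6; minimax = 4.
Since maximin = minimax = 4, there is a saddle point and the value is 4.

4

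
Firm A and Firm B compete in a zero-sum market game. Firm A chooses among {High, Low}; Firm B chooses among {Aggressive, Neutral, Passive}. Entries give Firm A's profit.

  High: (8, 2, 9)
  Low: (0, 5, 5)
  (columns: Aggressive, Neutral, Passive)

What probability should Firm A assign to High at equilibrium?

Row minima: High → 2, Low → 0; maximin = 2.
Column maxima: Aggressive → 8, Neutral → 5, Passive → 9; minimax = 5.
2 ≠ 5, so there is no saddle point; optimal play is mixed.
Passive is strictly dominated by Aggressive (it gives Firm A strictly more in every row), so Firm B never plays it.
On the remaining 2×2 (High, Low vs Aggressive, Neutral):
Let Firm A play High with probability p. Expected payoff against Aggressive: 8p + 0(1−p) = 8p; against Neutral: 2p + 5(1−p) = −3p + 5.
Setting these equal: 8p = −3p + 5 ⇒ 11p = 5 ⇒ p = 5/11, and the value is (8)·(5/11) = 40/11.
For Firm B: with q = P(Aggressive), equating High's and Low's payoffs gives 6q + 2 = −5q + 5 ⇒ q = 3/11.

5/11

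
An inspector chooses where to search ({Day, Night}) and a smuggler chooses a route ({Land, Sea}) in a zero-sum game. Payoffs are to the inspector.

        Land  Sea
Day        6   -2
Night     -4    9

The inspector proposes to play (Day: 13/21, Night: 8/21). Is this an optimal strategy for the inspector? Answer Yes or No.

Yes

Against Land this mix gives (13/21)·6 + (8/21)·(-4) = 46/21.
Against Sea this mix gives (13/21)·(-2) + (8/21)·9 = 46/21.
All of the smuggler's active replies (Land, Sea) yield 46/21, and no column does worse for the inspector. The mix makes the smuggler indifferent and guarantees 46/21, so it is optimal.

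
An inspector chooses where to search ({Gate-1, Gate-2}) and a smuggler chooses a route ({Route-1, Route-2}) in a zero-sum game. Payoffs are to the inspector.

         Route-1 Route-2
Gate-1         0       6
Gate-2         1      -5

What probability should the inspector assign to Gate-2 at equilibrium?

1/2

Row minima: Gate-1 → 0, Gate-2 → -5; maximin = 0.
Column maxima: Route-1 → 1, Route-2 → 6; minimax = 1.
0 ≠ 1, so there is no saddle point; optimal play is mixed.
Let the inspector play Gate-1 with probability p. Expected payoff against Route-1: 0p + 1(1−p) = −p + 1; against Route-2: 6p + (-5)(1−p) = 11p − 5.
Setting these equal: −p + 1 = 11p − 5 ⇒ −12p = -6 ⇒ p = 1/2, and the value is (-1)·(1/2) + 1 = 1/2.
For the smuggler: with q = P(Route-1), equating Gate-1's and Gate-2's payoffs gives −6q + 6 = 6q − 5 ⇒ q = 11/12.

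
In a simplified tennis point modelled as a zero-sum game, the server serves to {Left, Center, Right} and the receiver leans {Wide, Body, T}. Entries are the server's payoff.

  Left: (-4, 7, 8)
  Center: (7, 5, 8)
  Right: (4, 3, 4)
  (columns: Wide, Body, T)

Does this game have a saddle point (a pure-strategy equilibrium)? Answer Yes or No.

No

Row minima: Left → -4, Center → 5, Right → 3; maximin = 5.
Column maxima: Wide → 7, Body → 7, T → 8; minimax = 7.
5 ≠ 7, so no pure-strategy equilibrium exists.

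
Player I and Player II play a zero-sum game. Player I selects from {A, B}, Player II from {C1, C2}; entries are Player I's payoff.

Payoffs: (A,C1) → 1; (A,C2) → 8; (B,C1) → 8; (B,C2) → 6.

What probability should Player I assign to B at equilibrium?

7/9

Row minima: A → 1, B → 6; maximin = 6.
Column maxima: C1 → 8, C2 → 8; minimax = 8.
6 ≠ 8, so there is no saddle point; optimal play is mixed.
Let Player I play A with probability p. Expected payoff against C1: 1p + 8(1−p) = −7p + 8; against C2: 8p + 6(1−p) = 2p + 6.
Setting these equal: −7p + 8 = 2p + 6 ⇒ −9p = -2 ⇒ p = 2/9, and the value is (-7)·(2/9) + 8 = 58/9.
For Player II: with q = P(C1), equating A's and B's payoffs gives −7q + 8 = 2q + 6 ⇒ q = 2/9.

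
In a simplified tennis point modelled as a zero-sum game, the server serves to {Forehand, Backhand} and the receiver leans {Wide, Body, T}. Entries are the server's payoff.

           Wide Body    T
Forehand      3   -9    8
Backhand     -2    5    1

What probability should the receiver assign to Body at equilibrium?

5/19

Row minima: Forehand → -9, Backhand → -2; maximin = -2.
Column maxima: Wide → 3, Body → 5, T → 8; minimax = 3.
-2 ≠ 3, so there is no saddle point; optimal play is mixed.
T is strictly dominated by Wide (it gives the server strictly more in every row), so the receiver never plays it.
On the remaining 2×2 (Forehand, Backhand vs Wide, Body):
Let the server play Forehand with probability p. Expected payoff against Wide: 3p + (-2)(1−p) = 5p − 2; against Body: (-9)p + 5(1−p) = −14p + 5.
Setting these equal: 5p − 2 = −14p + 5 ⇒ 19p = 7 ⇒ p = 7/19, and the value is (5)·(7/19) − 2 = -3/19.
For the receiver: with q = P(Wide), equating Forehand's and Backhand's payoffs gives 12q − 9 = −7q + 5 ⇒ q = 14/19.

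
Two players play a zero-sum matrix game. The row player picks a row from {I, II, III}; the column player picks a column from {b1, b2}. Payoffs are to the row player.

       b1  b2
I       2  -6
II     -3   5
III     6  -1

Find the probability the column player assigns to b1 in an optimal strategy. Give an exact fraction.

Row minima: I → -6, II → -3, III → -1; maximin = -1.
Column maxima: b1 → 6, b2 → 5; minimax = 5.
-1 ≠ 5, so there is no saddle point; optimal play is mixed.
I is strictly dominated by III, so the row player never plays it.
On the remaining 2×2 (II, III vs b1, b2):
Let the row player play II with probability p. Expected payoff against b1: (-3)p + 6(1−p) = −9p + 6; against b2: 5p + (-1)(1−p) = 6p − 1.
Setting these equal: −9p + 6 = 6p − 1 ⇒ −15p = -7 ⇒ p = 7/15, and the value is (-9)·(7/15) + 6 = 9/5.
For the column player: with q = P(b1), equating II's and III's payoffs gives −8q + 5 = 7q − 1 ⇒ q = 2/5.

2/5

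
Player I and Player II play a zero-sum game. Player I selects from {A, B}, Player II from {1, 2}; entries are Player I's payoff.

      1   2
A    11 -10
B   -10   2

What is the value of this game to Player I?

Row minima: A → -10, B → -10; maximin = -10.
Column maxima: 1 → 11, 2 → 2; minimax = 2.
-10 ≠ 2, so there is no saddle point; optimal play is mixed.
Let Player I play A with probability p. Expected payoff against 1: 11p + (-10)(1−p) = 21p − 10; against 2: (-10)p + 2(1−p) = −12p + 2.
Setting these equal: 21p − 10 = −12p + 2 ⇒ 33p = 12 ⇒ p = 4/11, and the value is (21)·(4/11) − 10 = -26/11.
For Player II: with q = P(1), equating A's and B's payoffs gives 21q − 10 = −12q + 2 ⇒ q = 4/11.

-26/11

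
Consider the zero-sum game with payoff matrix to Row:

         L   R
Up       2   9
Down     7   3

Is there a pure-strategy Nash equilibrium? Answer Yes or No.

Row minima: Up → 2, Down → 3; maximin = 3.
Column maxima: L → 7, R → 9; minimax = 7.
3 ≠ 7, so no pure-strategy equilibrium exists.

No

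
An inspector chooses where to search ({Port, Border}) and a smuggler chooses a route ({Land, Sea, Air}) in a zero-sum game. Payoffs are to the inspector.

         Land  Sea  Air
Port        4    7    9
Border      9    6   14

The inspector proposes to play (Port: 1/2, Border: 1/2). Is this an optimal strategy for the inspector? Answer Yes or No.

Yes

Against Land this mix gives (1/2)·4 + (1/2)·9 = 13/2.
Against Sea this mix gives (1/2)·7 + (1/2)·6 = 13/2.
Against Air this mix gives (1/2)·9 + (1/2)·14 = 23/2.
All of the smuggler's active replies (Land, Sea) yield 13/2, and no column does worse for the inspector. The mix makes the smuggler indifferent and guarantees 13/2, so it is optimal.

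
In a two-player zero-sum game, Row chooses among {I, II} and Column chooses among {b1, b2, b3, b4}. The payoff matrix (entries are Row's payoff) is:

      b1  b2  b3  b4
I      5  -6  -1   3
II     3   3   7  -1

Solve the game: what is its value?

Row minima: I → -6, II → -1; maximin = -1.
Column maxima: b1 → 5, b2 → 3, b3 → 7, b4 → 3; minimax = 3.
-1 ≠ 3, so there is no saddle point; optimal play is mixed.
b1 is strictly dominated by b4 (it gives Row strictly more in every row), so Column never plays it.
b3 is strictly dominated by b2 (it gives Row strictly more in every row), so Column never plays it.
On the remaining 2×2 (I, II vs b2, b4):
Let Row play I with probability p. Expected payoff against b2: (-6)p + 3(1−p) = −9p + 3; against b4: 3p + (-1)(1−p) = 4p − 1.
Setting these equal: −9p + 3 = 4p − 1 ⇒ −13p = -4 ⇒ p = 4/13, and the value is (-9)·(4/13) + 3 = 3/13.
For Column: with q = P(b2), equating I's and II's payoffs gives −9q + 3 = 4q − 1 ⇒ q = 4/13.

3/13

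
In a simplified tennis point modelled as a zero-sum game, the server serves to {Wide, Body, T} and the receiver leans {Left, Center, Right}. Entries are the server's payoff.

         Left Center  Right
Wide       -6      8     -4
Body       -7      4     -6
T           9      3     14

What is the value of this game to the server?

Row minima: Wide → -6, Body → -7, T → 3; maximin = 3.
Column maxima: Left → 9, Center → 8, Right → 14; minimax = 8.
3 ≠ 8, so there is no saddle point; optimal play is mixed.
Body is strictly dominated by Wide, so the server never plays it.
Right is strictly dominated by Left (it gives the server strictly more in every row), so the receiver never plays it.
On the remaining 2×2 (Wide, T vs Left, Center):
Let the server play Wide with probability p. Expected payoff against Left: (-6)p + 9(1−p) = −15p + 9; against Center: 8p + 3(1−p) = 5p + 3.
Setting these equal: −15p + 9 = 5p + 3 ⇒ −20p = -6 ⇒ p = 3/10, and the value is (-15)·(3/10) + 9 = 9/2.
For the receiver: with q = P(Left), equating Wide's and T's payoffs gives −14q + 8 = 6q + 3 ⇒ q = 1/4.

9/2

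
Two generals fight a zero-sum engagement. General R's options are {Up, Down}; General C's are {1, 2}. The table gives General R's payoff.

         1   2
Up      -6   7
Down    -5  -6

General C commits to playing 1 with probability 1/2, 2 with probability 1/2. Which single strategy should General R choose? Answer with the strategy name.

Expected payoff of Up: (1/2)·(-6) + (1/2)·7 = 1/2.
Expected payoff of Down: (1/2)·(-5) + (1/2)·(-6) = -11/2.
The largest is 1/2, so General R's best response is Up.

Up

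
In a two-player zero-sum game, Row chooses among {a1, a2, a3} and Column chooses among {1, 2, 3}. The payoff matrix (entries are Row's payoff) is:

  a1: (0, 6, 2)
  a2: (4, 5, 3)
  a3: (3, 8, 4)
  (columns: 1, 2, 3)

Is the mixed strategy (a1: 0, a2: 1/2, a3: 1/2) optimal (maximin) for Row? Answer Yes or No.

Yes

Against 1 this mix gives (1/2)·4 + (1/2)·3 = 7/2.
Against 2 this mix gives (1/2)·5 + (1/2)·8 = 13/2.
Against 3 this mix gives (1/2)·3 + (1/2)·4 = 7/2.
All of Column's active replies (1, 3) yield 7/2, and no column does worse for Row. The mix makes Column indifferent and guarantees 7/2, so it is optimal.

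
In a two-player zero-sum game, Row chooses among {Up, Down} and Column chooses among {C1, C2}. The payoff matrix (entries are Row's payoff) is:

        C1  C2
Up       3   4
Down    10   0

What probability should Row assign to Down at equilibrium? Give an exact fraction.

1/11

Row minima: Up → 3, Down → 0; maximin = 3.
Column maxima: C1 → 10, C2 → 4; minimax = 4.
3 ≠ 4, so there is no saddle point; optimal play is mixed.
Let Row play Up with probability p. Expected payoff against C1: 3p + 10(1−p) = −7p + 10; against C2: 4p + 0(1−p) = 4p.
Setting these equal: −7p + 10 = 4p ⇒ −11p = -10 ⇒ p = 10/11, and the value is (-7)·(10/11) + 10 = 40/11.
For Column: with q = P(C1), equating Up's and Down's payoffs gives −q + 4 = 10q ⇒ q = 4/11.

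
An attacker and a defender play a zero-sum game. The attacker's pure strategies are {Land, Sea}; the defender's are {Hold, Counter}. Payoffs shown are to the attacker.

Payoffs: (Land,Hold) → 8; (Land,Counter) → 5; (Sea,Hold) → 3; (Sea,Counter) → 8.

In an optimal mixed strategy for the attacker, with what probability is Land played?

Row minima: Land → 5, Sea → 3; maximin = 5.
Column maxima: Hold → 8, Counter → 8; minimax = 8.
5 ≠ 8, so there is no saddle point; optimal play is mixed.
Let the attacker play Land with probability p. Expected payoff against Hold: 8p + 3(1−p) = 5p + 3; against Counter: 5p + 8(1−p) = −3p + 8.
Setting these equal: 5p + 3 = −3p + 8 ⇒ 8p = 5 ⇒ p = 5/8, and the value is (5)·(5/8) + 3 = 49/8.
For the defender: with q = P(Hold), equating Land's and Sea's payoffs gives 3q + 5 = −5q + 8 ⇒ q = 3/8.

5/8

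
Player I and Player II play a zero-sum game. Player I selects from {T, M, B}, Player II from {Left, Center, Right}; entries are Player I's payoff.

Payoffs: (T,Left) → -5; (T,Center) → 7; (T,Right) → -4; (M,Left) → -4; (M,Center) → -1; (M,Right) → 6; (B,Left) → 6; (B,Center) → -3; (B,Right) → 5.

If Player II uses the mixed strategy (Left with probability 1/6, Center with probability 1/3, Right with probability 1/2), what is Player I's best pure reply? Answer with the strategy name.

Expected payoff of T: (1/6)·(-5) + (1/3)·7 + (1/2)·(-4) = -1/2.
Expected payoff of M: (1/6)·(-4) + (1/3)·(-1) + (1/2)·6 = 2.
Expected payoff of B: (1/6)·6 + (1/3)·(-3) + (1/2)·5 = 5/2.
The largest is 5/2, so Player I's best response is B.

B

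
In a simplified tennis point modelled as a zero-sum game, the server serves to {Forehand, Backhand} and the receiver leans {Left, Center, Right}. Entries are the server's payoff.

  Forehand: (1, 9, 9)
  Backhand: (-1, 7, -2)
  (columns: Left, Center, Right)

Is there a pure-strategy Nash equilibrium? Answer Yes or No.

Yes

Row minima: Forehand → 1, Backhand → -2; maximin = 1.
Column maxima: Left → 1, Center → 9, Right → 9; minimax = 1.
maximin = minimax = 1, so a saddle point exists.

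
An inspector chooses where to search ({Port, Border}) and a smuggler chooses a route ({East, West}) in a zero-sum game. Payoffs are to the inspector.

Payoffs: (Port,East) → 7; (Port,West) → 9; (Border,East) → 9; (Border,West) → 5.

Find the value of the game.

Row minima: Port → 7, Border → 5; maximin = 7.
Column maxima: East → 9, West → 9; minimax = 9.
7 ≠ 9, so there is no saddle point; optimal play is mixed.
Let the inspector play Port with probability p. Expected payoff against East: 7p + 9(1−p) = −2p + 9; against West: 9p + 5(1−p) = 4p + 5.
Setting these equal: −2p + 9 = 4p + 5 ⇒ −6p = -4 ⇒ p = 2/3, and the value is (-2)·(2/3) + 9 = 23/3.
For the smuggler: with q = P(East), equating Port's and Border's payoffs gives −2q + 9 = 4q + 5 ⇒ q = 2/3.

23/3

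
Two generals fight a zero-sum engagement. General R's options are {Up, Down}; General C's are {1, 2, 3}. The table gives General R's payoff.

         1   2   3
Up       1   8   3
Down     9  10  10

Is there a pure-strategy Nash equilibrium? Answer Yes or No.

Row minima: Up → 1, Down → 9; maximin = 9.
Column maxima: 1 → 9, 2 → 10, 3 → 10; minimax = 9.
maximin = minimax = 9, so a saddle point exists.

Yes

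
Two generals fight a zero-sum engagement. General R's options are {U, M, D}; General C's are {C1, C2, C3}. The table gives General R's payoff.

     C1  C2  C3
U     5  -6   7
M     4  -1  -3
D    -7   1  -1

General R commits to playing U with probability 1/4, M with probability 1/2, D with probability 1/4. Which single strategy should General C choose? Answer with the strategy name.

If General C plays C1, General R's expected payoff is (1/4)·5 + (1/2)·4 + (1/4)·(-7) = 3/2.
If General C plays C2, General R's expected payoff is (1/4)·(-6) + (1/2)·(-1) + (1/4)·1 = -7/4.
If General C plays C3, General R's expected payoff is (1/4)·7 + (1/2)·(-3) + (1/4)·(-1) = 0.
General C minimizes General R's payoff; the smallest is -7/4, so the best response is C2.

C2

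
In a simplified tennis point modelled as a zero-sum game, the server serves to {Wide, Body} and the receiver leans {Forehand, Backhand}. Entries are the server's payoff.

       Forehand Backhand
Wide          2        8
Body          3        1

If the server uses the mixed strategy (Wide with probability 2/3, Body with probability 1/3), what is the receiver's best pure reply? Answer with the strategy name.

Forehand

If the receiver plays Forehand, the server's expected payoff is (2/3)·2 + (1/3)·3 = 7/3.
If the receiver plays Backhand, the server's expected payoff is (2/3)·8 + (1/3)·1 = 17/3.
The receiver minimizes the server's payoff; the smallest is 7/3, so the best response is Forehand.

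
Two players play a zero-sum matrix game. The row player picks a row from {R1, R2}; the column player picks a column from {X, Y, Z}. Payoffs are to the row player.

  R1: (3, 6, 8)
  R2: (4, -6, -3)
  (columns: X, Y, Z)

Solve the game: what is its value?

42/13

Row minima: R1 → 3, R2 → -6; maximin = 3.
Column maxima: X → 4, Y → 6, Z → 8; minimax = 4.
3 ≠ 4, so there is no saddle point; optimal play is mixed.
Z is strictly dominated by Y (it gives the row player strictly more in every row), so the column player never plays it.
On the remaining 2×2 (R1, R2 vs X, Y):
Let the row player play R1 with probability p. Expected payoff against X: 3p + 4(1−p) = −p + 4; against Y: 6p + (-6)(1−p) = 12p − 6.
Setting these equal: −p + 4 = 12p − 6 ⇒ −13p = -10 ⇒ p = 10/13, and the value is (-1)·(10/13) + 4 = 42/13.
For the column player: with q = P(X), equating R1's and R2's payoffs gives −3q + 6 = 10q − 6 ⇒ q = 12/13.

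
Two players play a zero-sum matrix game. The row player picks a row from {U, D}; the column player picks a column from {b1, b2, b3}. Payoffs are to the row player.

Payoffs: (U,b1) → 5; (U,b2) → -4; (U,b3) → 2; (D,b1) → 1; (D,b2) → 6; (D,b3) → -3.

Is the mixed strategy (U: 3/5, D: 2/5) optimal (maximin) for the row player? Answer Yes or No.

Yes

Against b1 this mix gives (3/5)·5 + (2/5)·1 = 17/5.
Against b2 this mix gives (3/5)·(-4) + (2/5)·6 = 0.
Against b3 this mix gives (3/5)·2 + (2/5)·(-3) = 0.
All of the column player's active replies (b2, b3) yield 0, and no column does worse for the row player. The mix makes the column player indifferent and guarantees 0, so it is optimal.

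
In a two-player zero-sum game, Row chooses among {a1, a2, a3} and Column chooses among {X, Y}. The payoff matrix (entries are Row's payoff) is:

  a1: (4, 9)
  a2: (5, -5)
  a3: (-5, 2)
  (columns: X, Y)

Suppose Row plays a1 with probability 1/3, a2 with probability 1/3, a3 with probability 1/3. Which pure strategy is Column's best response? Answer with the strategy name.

If Column plays X, Row's expected payoff is (1/3)·4 + (1/3)·5 + (1/3)·(-5) = 4/3.
If Column plays Y, Row's expected payoff is (1/3)·9 + (1/3)·(-5) + (1/3)·2 = 2.
Column minimizes Row's payoff; the smallest is 4/3, so the best response is X.

X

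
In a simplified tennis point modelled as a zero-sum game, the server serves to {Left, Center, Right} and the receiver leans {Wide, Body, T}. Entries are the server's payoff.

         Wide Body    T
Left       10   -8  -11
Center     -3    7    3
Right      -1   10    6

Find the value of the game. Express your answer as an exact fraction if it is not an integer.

7/4

Row minima: Left → -11, Center → -3, Right → -1; maximin = -1.
Column maxima: Wide → 10, Body → 10, T → 6; minimax = 6.
-1 ≠ 6, so there is no saddle point; optimal play is mixed.
Center is strictly dominated by Right, so the server never plays it.
Body is strictly dominated by T (it gives the server strictly more in every row), so the receiver never plays it.
On the remaining 2×2 (Left, Right vs Wide, T):
Let the server play Left with probability p. Expected payoff against Wide: 10p + (-1)(1−p) = 11p − 1; against T: (-11)p + 6(1−p) = −17p + 6.
Setting these equal: 11p − 1 = −17p + 6 ⇒ 28p = 7 ⇒ p = 1/4, and the value is (11)·(1/4) − 1 = 7/4.
For the receiver: with q = P(Wide), equating Left's and Right's payoffs gives 21q − 11 = −7q + 6 ⇒ q = 17/28.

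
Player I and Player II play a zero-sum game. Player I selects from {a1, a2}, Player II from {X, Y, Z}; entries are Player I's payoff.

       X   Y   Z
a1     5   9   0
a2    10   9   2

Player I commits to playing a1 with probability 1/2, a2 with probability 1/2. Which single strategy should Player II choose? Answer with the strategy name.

If Player II plays X, Player I's expected payoff is (1/2)·5 + (1/2)·10 = 15/2.
If Player II plays Y, Player I's expected payoff is (1/2)·9 + (1/2)·9 = 9.
If Player II plays Z, Player I's expected payoff is (1/2)·0 + (1/2)·2 = 1.
Player II minimizes Player I's payoff; the smallest is 1, so the best response is Z.

Z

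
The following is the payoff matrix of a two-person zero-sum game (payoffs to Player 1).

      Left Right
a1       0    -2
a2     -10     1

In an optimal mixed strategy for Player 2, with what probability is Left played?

3/13

Row minima: a1 → -2, a2 → -10; maximin = -2.
Column maxima: Left → 0, Right → 1; minimax = 0.
-2 ≠ 0, so there is no saddle point; optimal play is mixed.
Let Player 1 play a1 with probability p. Expected payoff against Left: 0p + (-10)(1−p) = 10p − 10; against Right: (-2)p + 1(1−p) = −3p + 1.
Setting these equal: 10p − 10 = −3p + 1 ⇒ 13p = 11 ⇒ p = 11/13, and the value is (10)·(11/13) − 10 = -20/13.
For Player 2: with q = P(Left), equating a1's and a2's payoffs gives 2q − 2 = −11q + 1 ⇒ q = 3/13.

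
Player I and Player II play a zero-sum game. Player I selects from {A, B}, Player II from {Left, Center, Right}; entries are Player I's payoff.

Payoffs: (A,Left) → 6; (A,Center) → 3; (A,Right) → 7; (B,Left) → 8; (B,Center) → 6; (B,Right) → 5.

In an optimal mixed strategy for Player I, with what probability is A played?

1/5

Row minima: A → 3, B → 5; maximin = 5.
Column maxima: Left → 8, Center → 6, Right → 7; minimax = 6.
5 ≠ 6, so there is no saddle point; optimal play is mixed.
Left is strictly dominated by Center (it gives Player I strictly more in every row), so Player II never plays it.
On the remaining 2×2 (A, B vs Center, Right):
Let Player I play A with probability p. Expected payoff against Center: 3p + 6(1−p) = −3p + 6; against Right: 7p + 5(1−p) = 2p + 5.
Setting these equal: −3p + 6 = 2p + 5 ⇒ −5p = -1 ⇒ p = 1/5, and the value is (-3)·(1/5) + 6 = 27/5.
For Player II: with q = P(Center), equating A's and B's payoffs gives −4q + 7 = q + 5 ⇒ q = 2/5.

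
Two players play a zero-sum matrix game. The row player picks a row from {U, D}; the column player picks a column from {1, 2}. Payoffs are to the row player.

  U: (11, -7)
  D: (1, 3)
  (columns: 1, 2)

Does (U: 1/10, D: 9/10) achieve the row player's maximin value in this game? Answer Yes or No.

Against 1 this mix gives (1/10)·11 + (9/10)·1 = 2.
Against 2 this mix gives (1/10)·(-7) + (9/10)·3 = 2.
All of the column player's active replies (1, 2) yield 2, and no column does worse for the row player. The mix makes the column player indifferent and guarantees 2, so it is optimal.

Yes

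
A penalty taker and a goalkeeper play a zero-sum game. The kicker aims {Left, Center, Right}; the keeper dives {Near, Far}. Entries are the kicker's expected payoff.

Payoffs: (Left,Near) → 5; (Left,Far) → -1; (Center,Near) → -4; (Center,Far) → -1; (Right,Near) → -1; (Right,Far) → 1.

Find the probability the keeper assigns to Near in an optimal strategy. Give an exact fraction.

1/4

Row minima: Left → -1, Center → -4, Right → -1; maximin = -1.
Column maxima: Near → 5, Far → 1; minimax = 1.
-1 ≠ 1, so there is no saddle point; optimal play is mixed.
Center is strictly dominated by Right, so the kicker never plays it.
On the remaining 2×2 (Left, Right vs Near, Far):
Let the kicker play Left with probability p. Expected payoff against Near: 5p + (-1)(1−p) = 6p − 1; against Far: (-1)p + 1(1−p) = −2p + 1.
Setting these equal: 6p − 1 = −2p + 1 ⇒ 8p = 2 ⇒ p = 1/4, and the value is (6)·(1/4) − 1 = 1/2.
For the keeper: with q = P(Near), equating Left's and Right's payoffs gives 6q − 1 = −2q + 1 ⇒ q = 1/4.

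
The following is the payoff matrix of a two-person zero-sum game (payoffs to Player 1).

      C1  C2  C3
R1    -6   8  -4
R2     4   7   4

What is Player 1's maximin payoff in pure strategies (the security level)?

4

Row minima: R1 → -6, R2 → 4.
The best of these is 4.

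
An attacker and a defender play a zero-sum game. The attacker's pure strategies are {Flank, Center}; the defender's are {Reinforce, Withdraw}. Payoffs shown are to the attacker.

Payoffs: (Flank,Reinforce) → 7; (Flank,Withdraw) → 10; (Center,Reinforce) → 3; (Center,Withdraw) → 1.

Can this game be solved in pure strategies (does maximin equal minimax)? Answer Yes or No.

Row minima: Flank → 7, Center → 1; maximin = 7.
Column maxima: Reinforce → 7, Withdraw → 10; minimax = 7.
maximin = minimax = 7, so a saddle point exists.

Yes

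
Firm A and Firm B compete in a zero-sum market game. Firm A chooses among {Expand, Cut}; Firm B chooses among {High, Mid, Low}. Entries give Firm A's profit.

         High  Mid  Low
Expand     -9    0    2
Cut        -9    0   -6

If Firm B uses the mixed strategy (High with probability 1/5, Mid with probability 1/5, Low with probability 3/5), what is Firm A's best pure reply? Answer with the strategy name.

Expand

Expected payoff of Expand: (1/5)·(-9) + (1/5)·0 + (3/5)·2 = -3/5.
Expected payoff of Cut: (1/5)·(-9) + (1/5)·0 + (3/5)·(-6) = -27/5.
The largest is -3/5, so Firm A's best response is Expand.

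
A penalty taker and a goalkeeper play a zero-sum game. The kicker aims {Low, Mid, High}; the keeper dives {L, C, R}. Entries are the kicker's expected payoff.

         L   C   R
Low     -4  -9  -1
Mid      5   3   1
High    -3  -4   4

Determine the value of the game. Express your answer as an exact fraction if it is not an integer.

8/5

Row minima: Low → -9, Mid → 1, High → -4; maximin = 1.
Column maxima: L → 5, C → 3, R → 4; minimax = 3.
1 ≠ 3, so there is no saddle point; optimal play is mixed.
Low is strictly dominated by Mid, so the kicker never plays it.
L is strictly dominated by C (it gives the kicker strictly more in every row), so the keeper never plays it.
On the remaining 2×2 (Mid, High vs C, R):
Let the kicker play Mid with probability p. Expected payoff against C: 3p + (-4)(1−p) = 7p − 4; against R: 1p + 4(1−p) = −3p + 4.
Setting these equal: 7p − 4 = −3p + 4 ⇒ 10p = 8 ⇒ p = 4/5, and the value is (7)·(4/5) − 4 = 8/5.
For the keeper: with q = P(C), equating Mid's and High's payoffs gives 2q + 1 = −8q + 4 ⇒ q = 3/10.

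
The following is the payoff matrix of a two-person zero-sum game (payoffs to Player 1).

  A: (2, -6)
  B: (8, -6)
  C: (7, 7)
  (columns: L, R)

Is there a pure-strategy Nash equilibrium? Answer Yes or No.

Row minima: A → -6, B → -6, C → 7; maximin = 7.
Column maxima: L → 8, R → 7; minimax = 7.
maximin = minimax = 7, so a saddle point exists.

Yes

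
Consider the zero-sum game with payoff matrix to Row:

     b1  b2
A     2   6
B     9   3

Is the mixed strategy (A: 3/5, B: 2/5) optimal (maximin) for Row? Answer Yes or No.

Against b1 this mix gives (3/5)·2 + (2/5)·9 = 24/5.
Against b2 this mix gives (3/5)·6 + (2/5)·3 = 24/5.
All of Column's active replies (b1, b2) yield 24/5, and no column does worse for Row. The mix makes Column indifferent and guarantees 24/5, so it is optimal.

Yes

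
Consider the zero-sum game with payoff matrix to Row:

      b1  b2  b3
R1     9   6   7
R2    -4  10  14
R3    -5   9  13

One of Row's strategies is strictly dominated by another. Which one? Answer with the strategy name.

R2 gives a strictly higher payoff than R3 against every column: -4 > -5, 10 > 9, 14 > 13.
So R3 is strictly dominated and Row never plays it.

R3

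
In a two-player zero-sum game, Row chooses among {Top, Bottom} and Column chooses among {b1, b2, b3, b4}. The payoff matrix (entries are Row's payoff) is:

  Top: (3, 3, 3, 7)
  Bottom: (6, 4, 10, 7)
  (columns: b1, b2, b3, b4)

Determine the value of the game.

4

Row minima: Top → 3, Bottom → 4; maximin = 4.
Column maxima: b1 → 6, b2 → 4, b3 → 10, b4 → 7; minimax = 4.
Since maximin = minimax = 4, there is a saddle point and the value is 4.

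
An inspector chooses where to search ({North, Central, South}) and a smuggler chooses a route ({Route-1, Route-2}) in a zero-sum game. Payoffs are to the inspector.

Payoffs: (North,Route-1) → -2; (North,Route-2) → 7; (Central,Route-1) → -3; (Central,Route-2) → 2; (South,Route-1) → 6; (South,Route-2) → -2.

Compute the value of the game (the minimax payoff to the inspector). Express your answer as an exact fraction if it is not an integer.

Row minima: North → -2, Central → -3, South → -2; maximin = -2.
Column maxima: Route-1 → 6, Route-2 → 7; minimax = 6.
-2 ≠ 6, so there is no saddle point; optimal play is mixed.
Central is strictly dominated by North, so the inspector never plays it.
On the remaining 2×2 (North, South vs Route-1, Route-2):
Let the inspector play North with probability p. Expected payoff against Route-1: (-2)p + 6(1−p) = −8p + 6; against Route-2: 7p + (-2)(1−p) = 9p − 2.
Setting these equal: −8p + 6 = 9p − 2 ⇒ −17p = -8 ⇒ p = 8/17, and the value is (-8)·(8/17) + 6 = 38/17.
For the smuggler: with q = P(Route-1), equating North's and South's payoffs gives −9q + 7 = 8q − 2 ⇒ q = 9/17.

38/17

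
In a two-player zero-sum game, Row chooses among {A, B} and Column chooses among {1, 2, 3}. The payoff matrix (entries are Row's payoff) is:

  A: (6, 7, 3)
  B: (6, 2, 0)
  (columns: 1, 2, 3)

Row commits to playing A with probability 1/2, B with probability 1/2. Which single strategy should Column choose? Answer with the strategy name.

If Column plays 1, Row's expected payoff is (1/2)·6 + (1/2)·6 = 6.
If Column plays 2, Row's expected payoff is (1/2)·7 + (1/2)·2 = 9/2.
If Column plays 3, Row's expected payoff is (1/2)·3 + (1/2)·0 = 3/2.
Column minimizes Row's payoff; the smallest is 3/2, so the best response is 3.

3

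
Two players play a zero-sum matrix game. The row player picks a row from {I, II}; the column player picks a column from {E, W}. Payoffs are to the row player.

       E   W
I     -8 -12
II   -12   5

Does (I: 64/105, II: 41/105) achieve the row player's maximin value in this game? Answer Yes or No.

No

Against E this mix gives (64/105)·(-8) + (41/105)·(-12) = -1004/105.
Against W this mix gives (64/105)·(-12) + (41/105)·5 = -563/105.
The column player will play E, holding the row player to -1004/105. Shifting weight toward the row that does better against E would raise this floor (the equalizing mix achieves -184/21 against both E and W), so the proposed strategy is not optimal.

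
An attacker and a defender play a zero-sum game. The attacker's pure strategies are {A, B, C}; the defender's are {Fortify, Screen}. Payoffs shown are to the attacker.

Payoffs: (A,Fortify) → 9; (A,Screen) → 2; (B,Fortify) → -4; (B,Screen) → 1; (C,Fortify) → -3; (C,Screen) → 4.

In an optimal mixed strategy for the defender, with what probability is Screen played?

Row minima: A → 2, B → -4, C → -3; maximin = 2.
Column maxima: Fortify → 9, Screen → 4; minimax = 4.
2 ≠ 4, so there is no saddle point; optimal play is mixed.
B is strictly dominated by A, so the attacker never plays it.
On the remaining 2×2 (A, C vs Fortify, Screen):
Let the attacker play A with probability p. Expected payoff against Fortify: 9p + (-3)(1−p) = 12p − 3; against Screen: 2p + 4(1−p) = −2p + 4.
Setting these equal: 12p − 3 = −2p + 4 ⇒ 14p = 7 ⇒ p = 1/2, and the value is (12)·(1/2) − 3 = 3.
For the defender: with q = P(Fortify), equating A's and C's payoffs gives 7q + 2 = −7q + 4 ⇒ q = 1/7.

6/7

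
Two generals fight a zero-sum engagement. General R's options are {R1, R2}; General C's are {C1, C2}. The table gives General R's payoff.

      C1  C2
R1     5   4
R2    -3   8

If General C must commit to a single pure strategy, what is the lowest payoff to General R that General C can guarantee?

Column maxima: C1 → 5, C2 → 8.
The smallest of these is 5.

5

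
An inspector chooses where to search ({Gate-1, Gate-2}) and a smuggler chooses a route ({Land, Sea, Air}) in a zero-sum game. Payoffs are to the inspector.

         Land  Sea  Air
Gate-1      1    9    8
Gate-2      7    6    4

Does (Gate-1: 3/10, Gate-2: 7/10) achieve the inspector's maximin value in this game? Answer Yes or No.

Against Land this mix gives (3/10)·1 + (7/10)·7 = 26/5.
Against Sea this mix gives (3/10)·9 + (7/10)·6 = 69/10.
Against Air this mix gives (3/10)·8 + (7/10)·4 = 26/5.
All of the smuggler's active replies (Land, Air) yield 26/5, and no column does worse for the inspector. The mix makes the smuggler indifferent and guarantees 26/5, so it is optimal.

Yes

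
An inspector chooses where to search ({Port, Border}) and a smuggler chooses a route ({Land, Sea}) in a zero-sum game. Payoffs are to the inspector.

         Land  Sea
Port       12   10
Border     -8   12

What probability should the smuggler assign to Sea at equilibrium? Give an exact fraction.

10/11

Row minima: Port → 10, Border → -8; maximin = 10.
Column maxima: Land → 12, Sea → 12; minimax = 12.
10 ≠ 12, so there is no saddle point; optimal play is mixed.
Let the inspector play Port with probability p. Expected payoff against Land: 12p + (-8)(1−p) = 20p − 8; against Sea: 10p + 12(1−p) = −2p + 12.
Setting these equal: 20p − 8 = −2p + 12 ⇒ 22p = 20 ⇒ p = 10/11, and the value is (20)·(10/11) − 8 = 112/11.
For the smuggler: with q = P(Land), equating Port's and Border's payoffs gives 2q + 10 = −20q + 12 ⇒ q = 1/11.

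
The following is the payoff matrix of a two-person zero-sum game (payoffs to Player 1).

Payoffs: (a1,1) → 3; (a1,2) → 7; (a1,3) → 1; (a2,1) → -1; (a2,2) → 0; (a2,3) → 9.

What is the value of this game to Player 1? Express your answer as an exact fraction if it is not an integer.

7/3

Row minima: a1 → 1, a2 → -1; maximin = 1.
Column maxima: 1 → 3, 2 → 7, 3 → 9; minimax = 3.
1 ≠ 3, so there is no saddle point; optimal play is mixed.
2 is strictly dominated by 1 (it gives Player 1 strictly more in every row), so Player 2 never plays it.
On the remaining 2×2 (a1, a2 vs 1, 3):
Let Player 1 play a1 with probability p. Expected payoff against 1: 3p + (-1)(1−p) = 4p − 1; against 3: 1p + 9(1−p) = −8p + 9.
Setting these equal: 4p − 1 = −8p + 9 ⇒ 12p = 10 ⇒ p = 5/6, and the value is (4)·(5/6) − 1 = 7/3.
For Player 2: with q = P(1), equating a1's and a2's payoffs gives 2q + 1 = −10q + 9 ⇒ q = 2/3.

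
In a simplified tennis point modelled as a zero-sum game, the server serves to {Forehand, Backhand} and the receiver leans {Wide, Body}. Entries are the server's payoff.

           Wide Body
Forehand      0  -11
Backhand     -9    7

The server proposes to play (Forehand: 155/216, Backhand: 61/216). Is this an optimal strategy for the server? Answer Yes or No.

No

Against Wide this mix gives (155/216)·0 + (61/216)·(-9) = -61/24.
Against Body this mix gives (155/216)·(-11) + (61/216)·7 = -71/12.
The receiver will play Body, holding the server to -71/12. Shifting weight toward the row that does better against Body would raise this floor (the equalizing mix achieves -11/3 against both Body and Wide), so the proposed strategy is not optimal.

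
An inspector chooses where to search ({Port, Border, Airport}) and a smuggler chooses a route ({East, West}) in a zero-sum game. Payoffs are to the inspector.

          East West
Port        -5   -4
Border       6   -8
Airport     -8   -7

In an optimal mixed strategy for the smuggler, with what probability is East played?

Row minima: Port → -5, Border → -8, Airport → -8; maximin = -5.
Column maxima: East → 6, West → -4; minimax = -4.
-5 ≠ -4, so there is no saddle point; optimal play is mixed.
Airport is strictly dominated by Port, so the inspector never plays it.
On the remaining 2×2 (Port, Border vs East, West):
Let the inspector play Port with probability p. Expected payoff against East: (-5)p + 6(1−p) = −11p + 6; against West: (-4)p + (-8)(1−p) = 4p − 8.
Setting these equal: −11p + 6 = 4p − 8 ⇒ −15p = -14 ⇒ p = 14/15, and the value is (-11)·(14/15) + 6 = -64/15.
For the smuggler: with q = P(East), equating Port's and Border's payoffs gives −q − 4 = 14q − 8 ⇒ q = 4/15.

4/15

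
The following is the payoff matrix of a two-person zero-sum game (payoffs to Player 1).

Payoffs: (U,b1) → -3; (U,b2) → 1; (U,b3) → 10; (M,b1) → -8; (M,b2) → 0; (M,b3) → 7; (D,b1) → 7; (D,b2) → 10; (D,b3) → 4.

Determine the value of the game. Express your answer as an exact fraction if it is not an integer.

Row minima: U → -3, M → -8, D → 4; maximin = 4.
Column maxima: b1 → 7, b2 → 10, b3 → 10; minimax = 7.
4 ≠ 7, so there is no saddle point; optimal play is mixed.
M is strictly dominated by U, so Player 1 never plays it.
b2 is strictly dominated by b1 (it gives Player 1 strictly more in every row), so Player 2 never plays it.
On the remaining 2×2 (U, D vs b1, b3):
Let Player 1 play U with probability p. Expected payoff against b1: (-3)p + 7(1−p) = −10p + 7; against b3: 10p + 4(1−p) = 6p + 4.
Setting these equal: −10p + 7 = 6p + 4 ⇒ −16p = -3 ⇒ p = 3/16, and the value is (-10)·(3/16) + 7 = 41/8.
For Player 2: with q = P(b1), equating U's and D's payoffs gives −13q + 10 = 3q + 4 ⇒ q = 3/8.

41/8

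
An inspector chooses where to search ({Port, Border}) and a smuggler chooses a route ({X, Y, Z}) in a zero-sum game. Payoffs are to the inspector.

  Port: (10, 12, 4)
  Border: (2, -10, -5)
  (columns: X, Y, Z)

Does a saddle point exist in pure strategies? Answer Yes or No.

Yes

Row minima: Port → 4, Border → -10; maximin = 4.
Column maxima: X → 10, Y → 12, Z → 4; minimax = 4.
maximin = minimax = 4, so a saddle point exists.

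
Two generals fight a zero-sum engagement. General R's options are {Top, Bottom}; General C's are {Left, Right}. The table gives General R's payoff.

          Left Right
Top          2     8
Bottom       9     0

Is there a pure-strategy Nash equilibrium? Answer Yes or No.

Row minima: Top → 2, Bottom → 0; maximin = 2.
Column maxima: Left → 9, Right → 8; minimax = 8.
2 ≠ 8, so no pure-strategy equilibrium exists.

No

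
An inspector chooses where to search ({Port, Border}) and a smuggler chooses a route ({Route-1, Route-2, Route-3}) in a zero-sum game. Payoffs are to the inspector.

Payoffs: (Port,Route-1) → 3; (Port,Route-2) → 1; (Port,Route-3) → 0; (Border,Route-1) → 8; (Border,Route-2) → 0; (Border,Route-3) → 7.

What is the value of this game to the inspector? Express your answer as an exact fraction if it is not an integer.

7/8

Row minima: Port → 0, Border → 0; maximin = 0.
Column maxima: Route-1 → 8, Route-2 → 1, Route-3 → 7; minimax = 1.
0 ≠ 1, so there is no saddle point; optimal play is mixed.
Route-1 is strictly dominated by Route-2 (it gives the inspector strictly more in every row), so the smuggler never plays it.
On the remaining 2×2 (Port, Border vs Route-2, Route-3):
Let the inspector play Port with probability p. Expected payoff against Route-2: 1p + 0(1−p) = p; against Route-3: 0p + 7(1−p) = −7p + 7.
Setting these equal: p = −7p + 7 ⇒ 8p = 7 ⇒ p = 7/8, and the value is (1)·(7/8) = 7/8.
For the smuggler: with q = P(Route-2), equating Port's and Border's payoffs gives q = −7q + 7 ⇒ q = 7/8.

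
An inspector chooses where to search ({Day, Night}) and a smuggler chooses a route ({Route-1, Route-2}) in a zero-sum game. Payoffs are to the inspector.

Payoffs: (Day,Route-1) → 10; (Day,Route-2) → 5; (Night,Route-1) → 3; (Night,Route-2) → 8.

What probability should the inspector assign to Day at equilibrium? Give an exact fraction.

1/2

Row minima: Day → 5, Night → 3; maximin = 5.
Column maxima: Route-1 → 10, Route-2 → 8; minimax = 8.
5 ≠ 8, so there is no saddle point; optimal play is mixed.
Let the inspector play Day with probability p. Expected payoff against Route-1: 10p + 3(1−p) = 7p + 3; against Route-2: 5p + 8(1−p) = −3p + 8.
Setting these equal: 7p + 3 = −3p + 8 ⇒ 10p = 5 ⇒ p = 1/2, and the value is (7)·(1/2) + 3 = 13/2.
For the smuggler: with q = P(Route-1), equating Day's and Night's payoffs gives 5q + 5 = −5q + 8 ⇒ q = 3/10.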